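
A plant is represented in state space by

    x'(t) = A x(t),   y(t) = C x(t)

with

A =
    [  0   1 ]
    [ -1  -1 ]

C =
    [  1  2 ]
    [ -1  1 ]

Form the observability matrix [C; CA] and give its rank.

CA = [[-2, -1], [-1, -2]]
Observability matrix O = [C; CA] = [[1, 2], [-1, 1], [-2, -1], [-1, -2]]
Take the 2×2 submatrix of O formed by rows 1, 2: [[1, 2], [-1, 1]]. Its determinant is 1·1 - 2·(-1) = 1 - (-2) = 3 ≠ 0.
So rank(O) ≥ 2; since O has 2 columns, rank(O) = 2.
rank(O) = 2 = n, so the pair (A, C) is completely observable.

2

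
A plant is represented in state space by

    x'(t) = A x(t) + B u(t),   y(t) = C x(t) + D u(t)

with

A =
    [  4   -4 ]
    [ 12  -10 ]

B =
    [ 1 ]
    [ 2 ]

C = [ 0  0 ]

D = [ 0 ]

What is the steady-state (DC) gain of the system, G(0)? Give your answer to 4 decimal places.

G(0) = C(-A)^{-1}B + D = -C A^{-1} B + D.
det A = 8, so A^{-1} = (1/8)·adj(A) = [[-5/4, 1/2], [-3/2, 1/2]]
A^{-1} B = [-1/4, -1/2]^T
C A^{-1} B = 0
G(0) = D - C A^{-1} B = 0 - (0) = 0

0.0000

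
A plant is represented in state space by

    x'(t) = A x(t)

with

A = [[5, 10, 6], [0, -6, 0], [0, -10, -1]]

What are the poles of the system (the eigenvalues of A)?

det(sI - A) = s^3 - (tr A)s^2 + (M11 + M22 + M33)s - det A, where Mii is the 2×2 principal minor of A obtained by deleting row i and column i.
tr A = 5 + (-6) + (-1) = -2; M11 = (-6)·(-1) - 0·(-10) = 6 - 0 = 6; M22 = 5·(-1) - 6·0 = -5 - 0 = -5; M33 = 5·(-6) - 10·0 = -30 - 0 = -30; sum of minors = -29.
det A = 5·((-6)·(-1) - 0·(-10)) - 10·(0·(-1) - 0·0) + 6·(0·(-10) - (-6)·0) = 5·6 - 10·0 + 6·0 = 30.
So p(s) = det(sI - A) = s^3 + 2s^2 - 29s - 30.
Rational-root test: any integer root divides -30. Testing small divisors, s = -1 works: p(-1) = -1 + 2 + 29 + (-30) = 0, so (s + 1) is a factor.
Dividing, p(s) = (s + 1)(s^2 + s - 30).
Factor s^2 + s - 30: two numbers with sum -1 and product -30 are 5 and -6, so s^2 + s - 30 = (s - 5)(s + 6).
Hence p(s) = (s - 5) (s + 1) (s + 6), with roots -6, -1, 5.
At least one eigenvalue has non-negative real part, so the system is not asymptotically stable.

-6, -1, 5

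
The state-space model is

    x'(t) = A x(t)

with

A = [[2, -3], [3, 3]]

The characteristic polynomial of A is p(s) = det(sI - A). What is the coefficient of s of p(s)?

-5

For a 2×2 matrix, det(sI - A) = s^2 - (tr A)s + det A.
tr A = 5, det A = 15.
So p(s) = s^2 - 5s + 15.
The coefficient of s is -5.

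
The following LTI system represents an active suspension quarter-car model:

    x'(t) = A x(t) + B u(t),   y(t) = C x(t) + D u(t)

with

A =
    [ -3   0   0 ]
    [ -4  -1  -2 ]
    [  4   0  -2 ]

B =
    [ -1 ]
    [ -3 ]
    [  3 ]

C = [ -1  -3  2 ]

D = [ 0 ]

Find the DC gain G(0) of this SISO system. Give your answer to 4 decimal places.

G(0) = C(-A)^{-1}B + D = -C A^{-1} B + D.
det A = -6, so A^{-1} = (1/-6)·adj(A) = [[-1/3, 0, 0], [8/3, -1, 1], [-2/3, 0, -1/2]]
A^{-1} B = [1/3, 10/3, -5/6]^T
C A^{-1} B = -12
G(0) = D - C A^{-1} B = 0 - (-12) = 12

12.0000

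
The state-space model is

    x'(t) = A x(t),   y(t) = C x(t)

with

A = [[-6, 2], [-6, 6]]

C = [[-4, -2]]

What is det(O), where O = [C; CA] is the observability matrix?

CA = [[36, -20]]
Observability matrix O = [C; CA] = [[-4, -2], [36, -20]]
det(O) = (-4)·(-20) - (-2)·36 = 80 - (-72) = 152
Since det(O) ≠ 0, rank(O) = 2 and the system is completely observable.

152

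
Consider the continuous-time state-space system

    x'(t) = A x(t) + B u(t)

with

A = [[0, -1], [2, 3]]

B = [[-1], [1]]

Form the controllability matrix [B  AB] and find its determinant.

AB = [[-1], [1]]
Controllability matrix C = [B  AB] = [[-1, -1], [1, 1]]
det(C) = (-1)·1 - (-1)·1 = -1 - (-1) = 0
Since det(C) = 0, rank(C) < 2 and the system is not completely controllable.

0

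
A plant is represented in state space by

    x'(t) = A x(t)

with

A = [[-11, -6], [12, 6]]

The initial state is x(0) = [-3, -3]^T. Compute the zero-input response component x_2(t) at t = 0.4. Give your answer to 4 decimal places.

-10.2361

det(sI - A) = s^2 - (tr A)s + det A, with tr A = (-11) + 6 = -5 and det A = (-11)·6 - (-6)·12 = -66 - (-72) = 6.
So p(s) = det(sI - A) = s^2 + 5s + 6.
Factor s^2 + 5s + 6: two numbers with sum -5 and product 6 are -2 and -3, so s^2 + 5s + 6 = (s + 2)(s + 3).
Hence p(s) = (s + 2) (s + 3), with roots -3, -2.
The eigenvalues -3, -2 are distinct and real, so A is diagonalisable and x(t) = e^{At} x(0) = V diag(e^{λ_i t}) V^{-1} x(0), where the columns of V are the eigenvectors.
λ = -3: A - (-3)I = [[-8, -6], [12, 9]]. Row 1 gives (-8)·v1 + (-6)·v2 = 0, so take v_1 = [-3, 4]^T.
λ = -2: A - (-2)I = [[-9, -6], [12, 8]]. Row 1 gives (-9)·v1 + (-6)·v2 = 0, so take v_2 = [2, -3]^T.
V = [v_1 v_2] = [[-3, 2], [4, -3]] has det V = 1, so V^{-1} = adj(V)/det V = [[-3, -2], [-4, -3]].
Modal coordinates z(0) = V^{-1} x(0): (-3)·(-3) + (-2)·(-3) = 15; (-4)·(-3) + (-3)·(-3) = 21; so z(0) = [15, 21]^T.
x_2(t) = Σ_i (v_i)_2 · z_i(0) · e^{λ_i t} (row 2 of V times the modal terms).
x_2(0.4) = 4·15·e^{-3·0.4} + (-3)·21·e^{-2·0.4} = 60·0.301194 + (-63)·0.449329 = -10.2361.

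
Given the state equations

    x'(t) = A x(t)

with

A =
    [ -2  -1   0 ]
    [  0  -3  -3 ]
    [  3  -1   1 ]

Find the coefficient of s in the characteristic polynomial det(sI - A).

-2

Expand det(sI - A) for the 3×3 matrix.
p(s) = s^3 + 4s^2 - 2s - 21.
(Check: constant term = det(-A) = (-1)^3 det A = -21; coefficient of s^2 = -tr A = 4.)
The coefficient of s is -2.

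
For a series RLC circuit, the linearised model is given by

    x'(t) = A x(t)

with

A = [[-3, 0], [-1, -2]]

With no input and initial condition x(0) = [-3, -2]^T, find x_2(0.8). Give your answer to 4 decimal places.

det(sI - A) = s^2 - (tr A)s + det A, with tr A = (-3) + (-2) = -5 and det A = (-3)·(-2) - 0·(-1) = 6 - 0 = 6.
So p(s) = det(sI - A) = s^2 + 5s + 6.
Factor s^2 + 5s + 6: two numbers with sum -5 and product 6 are -2 and -3, so s^2 + 5s + 6 = (s + 2)(s + 3).
Hence p(s) = (s + 2) (s + 3), with roots -3, -2.
The eigenvalues -3, -2 are distinct and real, so A is diagonalisable and x(t) = e^{At} x(0) = V diag(e^{λ_i t}) V^{-1} x(0), where the columns of V are the eigenvectors.
λ = -3: A - (-3)I = [[0, 0], [-1, 1]]. Row 2 gives (-1)·v1 + 1·v2 = 0, so take v_1 = [1, 1]^T.
λ = -2: A - (-2)I = [[-1, 0], [-1, 0]]. Row 1 gives (-1)·v1 + 0·v2 = 0, so take v_2 = [0, -1]^T.
V = [v_1 v_2] = [[1, 0], [1, -1]] has det V = -1, so V^{-1} = adj(V)/det V = [[1, 0], [1, -1]].
Modal coordinates z(0) = V^{-1} x(0): 1·(-3) + 0·(-2) = -3; 1·(-3) + (-1)·(-2) = -1; so z(0) = [-3, -1]^T.
x_2(t) = Σ_i (v_i)_2 · z_i(0) · e^{λ_i t} (row 2 of V times the modal terms).
x_2(0.8) = 1·(-3)·e^{-3·0.8} + (-1)·(-1)·e^{-2·0.8} = (-3)·0.090718 + 1·0.201897 = -0.0703.

-0.0703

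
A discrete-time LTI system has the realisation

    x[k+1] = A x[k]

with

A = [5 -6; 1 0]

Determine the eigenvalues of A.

2, 3

det(zI - A) = z^2 - (tr A)z + det A, with tr A = 5 + 0 = 5 and det A = 5·0 - (-6)·1 = 0 - (-6) = 6.
So p(z) = det(zI - A) = z^2 - 5z + 6.
Factor z^2 - 5z + 6: two numbers with sum 5 and product 6 are 3 and 2, so z^2 - 5z + 6 = (z - 3)(z - 2).
Hence p(z) = (z - 3) (z - 2), with roots 2, 3.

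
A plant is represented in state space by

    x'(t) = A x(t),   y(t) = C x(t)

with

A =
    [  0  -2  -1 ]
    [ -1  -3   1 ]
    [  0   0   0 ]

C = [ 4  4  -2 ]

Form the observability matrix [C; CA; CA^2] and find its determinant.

768

CA = [[-4, -20, 0]]
CA^2 = [[20, 68, -16]]
Observability matrix O = [C; CA; CA^2] = [[4, 4, -2], [-4, -20, 0], [20, 68, -16]]
Expanding along the first row, det(O) = 4·((-20)·(-16) - 0·68) - 4·((-4)·(-16) - 0·20) + (-2)·((-4)·68 - (-20)·20) = 4·320 - 4·64 + (-2)·128 = 768
Since det(O) ≠ 0, rank(O) = 3 and the system is completely observable.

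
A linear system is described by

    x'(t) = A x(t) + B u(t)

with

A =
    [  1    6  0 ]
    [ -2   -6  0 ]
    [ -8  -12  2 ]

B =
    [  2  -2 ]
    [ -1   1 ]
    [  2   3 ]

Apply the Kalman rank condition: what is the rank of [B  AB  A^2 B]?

2

AB = [[-4, 4], [2, -2], [0, 10]]
A^2B = [[8, -8], [-4, 4], [8, 12]]
Controllability matrix C = [B  AB  A^2B] = [[2, -2, -4, 4, 8, -8], [-1, 1, 2, -2, -4, 4], [2, 3, 0, 10, 8, 12]]
The rows r1, r2, r3 of C are linearly dependent: r1 + 2·r2 = 0 (check each entry), so rank(C) ≤ 2.
The 2×2 minor from rows 1, 3, columns 1, 2 is 2·3 - (-2)·2 = 6 - (-4) = 10 ≠ 0, so rank(C) = 2.
rank(C) = 2 < n = 3, so the pair (A, B) is not completely controllable.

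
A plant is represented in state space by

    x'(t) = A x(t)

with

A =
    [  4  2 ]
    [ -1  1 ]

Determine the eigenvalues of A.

2, 3

det(sI - A) = s^2 - (tr A)s + det A, with tr A = 4 + 1 = 5 and det A = 4·1 - 2·(-1) = 4 - (-2) = 6.
So p(s) = det(sI - A) = s^2 - 5s + 6.
Factor s^2 - 5s + 6: two numbers with sum 5 and product 6 are 3 and 2, so s^2 - 5s + 6 = (s - 3)(s - 2).
Hence p(s) = (s - 3) (s - 2), with roots 2, 3.
At least one eigenvalue has non-negative real part, so the system is not asymptotically stable.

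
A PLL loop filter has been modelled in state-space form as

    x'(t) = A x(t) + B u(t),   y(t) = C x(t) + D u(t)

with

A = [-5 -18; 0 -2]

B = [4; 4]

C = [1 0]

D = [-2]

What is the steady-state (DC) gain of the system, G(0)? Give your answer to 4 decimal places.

G(0) = C(-A)^{-1}B + D = -C A^{-1} B + D.
det A = 10, so A^{-1} = (1/10)·adj(A) = [[-1/5, 9/5], [0, -1/2]]
A^{-1} B = [32/5, -2]^T
C A^{-1} B = 32/5
G(0) = D - C A^{-1} B = -2 - (32/5) = -42/5 ≈ -8.4000

-8.4000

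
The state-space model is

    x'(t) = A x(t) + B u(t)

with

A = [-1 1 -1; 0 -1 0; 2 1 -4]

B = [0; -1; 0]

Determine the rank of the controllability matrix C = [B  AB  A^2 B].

2

AB = [[-1], [1], [-1]]
A^2B = [[3], [-1], [3]]
Controllability matrix C = [B  AB  A^2B] = [[0, -1, 3], [-1, 1, -1], [0, -1, 3]]
The rows r1, r2, r3 of C are linearly dependent: -r1 + r3 = 0 (check each entry), so rank(C) ≤ 2.
The 2×2 minor from rows 1, 2, columns 1, 2 is 0·1 - (-1)·(-1) = 0 - 1 = -1 ≠ 0, so rank(C) = 2.
rank(C) = 2 < n = 3, so the pair (A, B) is not completely controllable.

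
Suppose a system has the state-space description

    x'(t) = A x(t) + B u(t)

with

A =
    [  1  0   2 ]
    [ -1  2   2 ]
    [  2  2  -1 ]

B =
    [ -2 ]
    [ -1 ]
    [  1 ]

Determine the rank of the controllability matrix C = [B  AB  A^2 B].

AB = [[0], [2], [-7]]
A^2B = [[-14], [-10], [11]]
Controllability matrix C = [B  AB  A^2B] = [[-2, 0, -14], [-1, 2, -10], [1, -7, 11]]
det(C) = (-2)·(2·11 - (-10)·(-7)) - 0·((-1)·11 - (-10)·1) + (-14)·((-1)·(-7) - 2·1) = (-2)·(-48) - 0·(-1) + (-14)·5 = 26 ≠ 0, so rank(C) = 3.
rank(C) = 3 = n, so the pair (A, B) is completely controllable.

3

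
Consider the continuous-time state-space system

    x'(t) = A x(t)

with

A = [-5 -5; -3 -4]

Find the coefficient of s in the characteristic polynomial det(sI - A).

9

For a 2×2 matrix, det(sI - A) = s^2 - (tr A)s + det A.
tr A = -9, det A = 5.
So p(s) = s^2 + 9s + 5.
The coefficient of s is 9.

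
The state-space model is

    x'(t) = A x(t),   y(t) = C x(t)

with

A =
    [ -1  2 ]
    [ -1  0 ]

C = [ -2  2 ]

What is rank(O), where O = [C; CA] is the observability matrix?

2

CA = [[0, -4]]
Observability matrix O = [C; CA] = [[-2, 2], [0, -4]]
det(O) = (-2)·(-4) - 2·0 = 8 - 0 = 8 ≠ 0, so rank(O) = 2.
rank(O) = 2 = n, so the pair (A, C) is completely observable.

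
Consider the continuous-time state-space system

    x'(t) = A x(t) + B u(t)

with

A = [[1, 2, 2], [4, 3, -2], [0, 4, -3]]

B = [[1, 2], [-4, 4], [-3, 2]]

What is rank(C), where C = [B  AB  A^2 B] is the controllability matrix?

AB = [[-13, 14], [-2, 16], [-7, 10]]
A^2B = [[-31, 66], [-44, 84], [13, 34]]
Controllability matrix C = [B  AB  A^2B] = [[1, 2, -13, 14, -31, 66], [-4, 4, -2, 16, -44, 84], [-3, 2, -7, 10, 13, 34]]
Take the 3×3 submatrix of C formed by columns 1, 2, 3: [[1, 2, -13], [-4, 4, -2], [-3, 2, -7]]. Its determinant is 1·(4·(-7) - (-2)·2) - 2·((-4)·(-7) - (-2)·(-3)) + (-13)·((-4)·2 - 4·(-3)) = 1·(-24) - 2·22 + (-13)·4 = -120 ≠ 0.
So rank(C) ≥ 3; since C has 3 rows, rank(C) = 3.
rank(C) = 3 = n, so the pair (A, B) is completely controllable.

3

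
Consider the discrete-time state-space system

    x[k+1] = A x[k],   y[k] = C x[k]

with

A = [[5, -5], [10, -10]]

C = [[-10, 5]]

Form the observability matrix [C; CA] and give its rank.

CA = [[0, 0]]
Observability matrix O = [C; CA] = [[-10, 5], [0, 0]]
Every row of O is a scalar multiple of row 1 = [-10, 5] (multipliers 1, 0), so the rows span a one-dimensional space.
O ≠ 0, hence rank(O) = 1.
rank(O) = 1 < n = 2, so the pair (A, C) is not completely observable.

1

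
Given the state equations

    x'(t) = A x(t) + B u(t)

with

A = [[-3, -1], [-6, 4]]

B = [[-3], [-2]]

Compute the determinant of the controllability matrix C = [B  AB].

-8

AB = [[11], [10]]
Controllability matrix C = [B  AB] = [[-3, 11], [-2, 10]]
det(C) = (-3)·10 - 11·(-2) = -30 - (-22) = -8
Since det(C) ≠ 0, rank(C) = 2 and the system is completely controllable.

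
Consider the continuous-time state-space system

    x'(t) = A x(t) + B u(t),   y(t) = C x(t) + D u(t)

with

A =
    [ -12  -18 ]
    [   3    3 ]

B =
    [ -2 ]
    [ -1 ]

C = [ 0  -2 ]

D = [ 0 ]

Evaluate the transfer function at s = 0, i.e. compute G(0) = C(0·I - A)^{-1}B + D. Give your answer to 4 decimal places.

G(0) = C(-A)^{-1}B + D = -C A^{-1} B + D.
det A = 18, so A^{-1} = (1/18)·adj(A) = [[1/6, 1], [-1/6, -2/3]]
A^{-1} B = [-4/3, 1]^T
C A^{-1} B = -2
G(0) = D - C A^{-1} B = 0 - (-2) = 2

2.0000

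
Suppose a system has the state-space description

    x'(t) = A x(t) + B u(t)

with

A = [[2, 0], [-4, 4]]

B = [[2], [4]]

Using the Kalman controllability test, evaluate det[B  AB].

AB = [[4], [8]]
Controllability matrix C = [B  AB] = [[2, 4], [4, 8]]
det(C) = 2·8 - 4·4 = 16 - 16 = 0
Since det(C) = 0, rank(C) < 2 and the system is not completely controllable.

0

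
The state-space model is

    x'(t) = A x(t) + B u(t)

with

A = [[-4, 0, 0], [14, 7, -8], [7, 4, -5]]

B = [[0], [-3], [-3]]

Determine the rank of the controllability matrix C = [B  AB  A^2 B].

1

AB = [[0], [3], [3]]
A^2B = [[0], [-3], [-3]]
Controllability matrix C = [B  AB  A^2B] = [[0, 0, 0], [-3, 3, -3], [-3, 3, -3]]
Every column of C is a scalar multiple of column 1 = [0, -3, -3] (multipliers 1, -1, 1), so the columns span a one-dimensional space.
C ≠ 0, hence rank(C) = 1.
rank(C) = 1 < n = 3, so the pair (A, B) is not completely controllable.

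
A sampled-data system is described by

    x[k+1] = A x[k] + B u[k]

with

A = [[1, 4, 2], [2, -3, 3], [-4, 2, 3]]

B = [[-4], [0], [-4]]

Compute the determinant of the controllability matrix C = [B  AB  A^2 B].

AB = [[-12], [-20], [4]]
A^2B = [[-84], [48], [20]]
Controllability matrix C = [B  AB  A^2B] = [[-4, -12, -84], [0, -20, 48], [-4, 4, 20]]
Expanding along the first row, det(C) = (-4)·((-20)·20 - 48·4) - (-12)·(0·20 - 48·(-4)) + (-84)·(0·4 - (-20)·(-4)) = (-4)·(-592) - (-12)·192 + (-84)·(-80) = 11392
Since det(C) ≠ 0, rank(C) = 3 and the system is completely controllable.

11392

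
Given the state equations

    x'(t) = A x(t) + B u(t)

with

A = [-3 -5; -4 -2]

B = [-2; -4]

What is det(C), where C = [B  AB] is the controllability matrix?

72

AB = [[26], [16]]
Controllability matrix C = [B  AB] = [[-2, 26], [-4, 16]]
det(C) = (-2)·16 - 26·(-4) = -32 - (-104) = 72
Since det(C) ≠ 0, rank(C) = 2 and the system is completely controllable.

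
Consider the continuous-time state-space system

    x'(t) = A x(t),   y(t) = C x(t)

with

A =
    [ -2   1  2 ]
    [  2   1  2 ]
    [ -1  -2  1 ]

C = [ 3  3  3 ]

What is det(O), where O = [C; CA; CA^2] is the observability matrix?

CA = [[-3, 0, 15]]
CA^2 = [[-9, -33, 9]]
Observability matrix O = [C; CA; CA^2] = [[3, 3, 3], [-3, 0, 15], [-9, -33, 9]]
Expanding along the first row, det(O) = 3·(0·9 - 15·(-33)) - 3·((-3)·9 - 15·(-9)) + 3·((-3)·(-33) - 0·(-9)) = 3·495 - 3·108 + 3·99 = 1458
Since det(O) ≠ 0, rank(O) = 3 and the system is completely observable.

1458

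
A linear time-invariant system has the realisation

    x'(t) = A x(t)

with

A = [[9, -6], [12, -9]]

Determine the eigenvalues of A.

-3, 3

det(sI - A) = s^2 - (tr A)s + det A, with tr A = 9 + (-9) = 0 and det A = 9·(-9) - (-6)·12 = -81 - (-72) = -9.
So p(s) = det(sI - A) = s^2 - 9.
Factor s^2 - 9: two numbers with sum 0 and product -9 are 3 and -3, so s^2 - 9 = (s - 3)(s + 3).
Hence p(s) = (s - 3) (s + 3), with roots -3, 3.
At least one eigenvalue has non-negative real part, so the system is not asymptotically stable.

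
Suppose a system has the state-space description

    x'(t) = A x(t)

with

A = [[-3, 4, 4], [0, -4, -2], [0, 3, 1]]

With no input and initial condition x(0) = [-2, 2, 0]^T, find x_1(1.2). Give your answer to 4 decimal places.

det(sI - A) = s^3 - (tr A)s^2 + (M11 + M22 + M33)s - det A, where Mii is the 2×2 principal minor of A obtained by deleting row i and column i.
tr A = (-3) + (-4) + 1 = -6; M11 = (-4)·1 - (-2)·3 = -4 - (-6) = 2; M22 = (-3)·1 - 4·0 = -3 - 0 = -3; M33 = (-3)·(-4) - 4·0 = 12 - 0 = 12; sum of minors = 11.
det A = (-3)·((-4)·1 - (-2)·3) - 4·(0·1 - (-2)·0) + 4·(0·3 - (-4)·0) = (-3)·2 - 4·0 + 4·0 = -6.
So p(s) = det(sI - A) = s^3 + 6s^2 + 11s + 6.
Rational-root test: any integer root divides 6. Testing small divisors, s = -1 works: p(-1) = -1 + 6 + (-11) + 6 = 0, so (s + 1) is a factor.
Dividing, p(s) = (s + 1)(s^2 + 5s + 6).
Factor s^2 + 5s + 6: two numbers with sum -5 and product 6 are -2 and -3, so s^2 + 5s + 6 = (s + 2)(s + 3).
Hence p(s) = (s + 1) (s + 2) (s + 3), with roots -3, -2, -1.
The eigenvalues -3, -2, -1 are distinct and real, so A is diagonalisable and x(t) = e^{At} x(0) = V diag(e^{λ_i t}) V^{-1} x(0), where the columns of V are the eigenvectors.
λ = -3: A - (-3)I = [[0, 4, 4], [0, -1, -2], [0, 3, 4]]. v must be orthogonal to every row; (row 1) × (row 2) = [-4, 0, 0], so take v_1 = [1, 0, 0]^T.
λ = -2: A - (-2)I = [[-1, 4, 4], [0, -2, -2], [0, 3, 3]]. v must be orthogonal to every row; (row 1) × (row 2) = [0, -2, 2], so take v_2 = [0, 1, -1]^T.
λ = -1: A - (-1)I = [[-2, 4, 4], [0, -3, -2], [0, 3, 2]]. v must be orthogonal to every row; (row 1) × (row 2) = [4, -4, 6], so take v_3 = [2, -2, 3]^T.
V = [v_1 v_2 v_3] = [[1, 0, 2], [0, 1, -2], [0, -1, 3]] has det V = 1, so V^{-1} = adj(V)/det V = [[1, -2, -2], [0, 3, 2], [0, 1, 1]].
Modal coordinates z(0) = V^{-1} x(0): 1·(-2) + (-2)·2 + (-2)·0 = -6; 0·(-2) + 3·2 + 2·0 = 6; 0·(-2) + 1·2 + 1·0 = 2; so z(0) = [-6, 6, 2]^T.
x_1(t) = Σ_i (v_i)_1 · z_i(0) · e^{λ_i t} (row 1 of V times the modal terms).
x_1(1.2) = 1·(-6)·e^{-3·1.2} + 0·6·e^{-2·1.2} + 2·2·e^{-1·1.2} = (-6)·0.027324 + 0·0.090718 + 4·0.301194 = 1.0408.

1.0408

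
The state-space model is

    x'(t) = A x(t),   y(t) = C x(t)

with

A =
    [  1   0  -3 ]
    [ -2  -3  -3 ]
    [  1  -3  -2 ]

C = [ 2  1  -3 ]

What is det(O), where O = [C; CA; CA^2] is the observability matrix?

-450

CA = [[-3, 6, -3]]
CA^2 = [[-18, -9, -3]]
Observability matrix O = [C; CA; CA^2] = [[2, 1, -3], [-3, 6, -3], [-18, -9, -3]]
Expanding along the first row, det(O) = 2·(6·(-3) - (-3)·(-9)) - 1·((-3)·(-3) - (-3)·(-18)) + (-3)·((-3)·(-9) - 6·(-18)) = 2·(-45) - 1·(-45) + (-3)·135 = -450
Since det(O) ≠ 0, rank(O) = 3 and the system is completely observable.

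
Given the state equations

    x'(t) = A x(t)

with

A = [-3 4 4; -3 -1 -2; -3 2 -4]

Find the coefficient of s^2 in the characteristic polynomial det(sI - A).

8

Expand det(sI - A) for the 3×3 matrix.
p(s) = s^3 + 8s^2 + 47s + 84.
(Check: constant term = det(-A) = (-1)^3 det A = 84; coefficient of s^2 = -tr A = 8.)
The coefficient of s^2 is 8.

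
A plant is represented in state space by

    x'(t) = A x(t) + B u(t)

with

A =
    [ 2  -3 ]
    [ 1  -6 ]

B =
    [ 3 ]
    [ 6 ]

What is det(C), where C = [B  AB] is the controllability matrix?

AB = [[-12], [-33]]
Controllability matrix C = [B  AB] = [[3, -12], [6, -33]]
det(C) = 3·(-33) - (-12)·6 = -99 - (-72) = -27
Since det(C) ≠ 0, rank(C) = 2 and the system is completely controllable.

-27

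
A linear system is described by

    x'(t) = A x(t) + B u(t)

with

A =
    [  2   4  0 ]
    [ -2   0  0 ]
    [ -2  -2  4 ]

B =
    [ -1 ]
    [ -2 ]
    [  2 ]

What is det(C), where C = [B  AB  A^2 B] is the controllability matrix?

AB = [[-10], [2], [14]]
A^2B = [[-12], [20], [72]]
Controllability matrix C = [B  AB  A^2B] = [[-1, -10, -12], [-2, 2, 20], [2, 14, 72]]
Expanding along the first row, det(C) = (-1)·(2·72 - 20·14) - (-10)·((-2)·72 - 20·2) + (-12)·((-2)·14 - 2·2) = (-1)·(-136) - (-10)·(-184) + (-12)·(-32) = -1320
Since det(C) ≠ 0, rank(C) = 3 and the system is completely controllable.

-1320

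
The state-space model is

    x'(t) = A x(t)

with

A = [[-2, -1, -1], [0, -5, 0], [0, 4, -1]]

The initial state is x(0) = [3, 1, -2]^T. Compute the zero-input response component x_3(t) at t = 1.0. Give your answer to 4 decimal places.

-0.3746

det(sI - A) = s^3 - (tr A)s^2 + (M11 + M22 + M33)s - det A, where Mii is the 2×2 principal minor of A obtained by deleting row i and column i.
tr A = (-2) + (-5) + (-1) = -8; M11 = (-5)·(-1) - 0·4 = 5 - 0 = 5; M22 = (-2)·(-1) - (-1)·0 = 2 - 0 = 2; M33 = (-2)·(-5) - (-1)·0 = 10 - 0 = 10; sum of minors = 17.
det A = (-2)·((-5)·(-1) - 0·4) - (-1)·(0·(-1) - 0·0) + (-1)·(0·4 - (-5)·0) = (-2)·5 - (-1)·0 + (-1)·0 = -10.
So p(s) = det(sI - A) = s^3 + 8s^2 + 17s + 10.
Rational-root test: any integer root divides 10. Testing small divisors, s = -1 works: p(-1) = -1 + 8 + (-17) + 10 = 0, so (s + 1) is a factor.
Dividing, p(s) = (s + 1)(s^2 + 7s + 10).
Factor s^2 + 7s + 10: two numbers with sum -7 and product 10 are -2 and -5, so s^2 + 7s + 10 = (s + 2)(s + 5).
Hence p(s) = (s + 1) (s + 2) (s + 5), with roots -5, -2, -1.
The eigenvalues -5, -2, -1 are distinct and real, so A is diagonalisable and x(t) = e^{At} x(0) = V diag(e^{λ_i t}) V^{-1} x(0), where the columns of V are the eigenvectors.
λ = -5: A - (-5)I = [[3, -1, -1], [0, 0, 0], [0, 4, 4]]. v must be orthogonal to every row; (row 1) × (row 3) = [0, -12, 12], so take v_1 = [0, 1, -1]^T.
λ = -2: A - (-2)I = [[0, -1, -1], [0, -3, 0], [0, 4, 1]]. v must be orthogonal to every row; (row 1) × (row 2) = [-3, 0, 0], so take v_2 = [1, 0, 0]^T.
λ = -1: A - (-1)I = [[-1, -1, -1], [0, -4, 0], [0, 4, 0]]. v must be orthogonal to every row; (row 1) × (row 2) = [-4, 0, 4], so take v_3 = [-1, 0, 1]^T.
V = [v_1 v_2 v_3] = [[0, 1, -1], [1, 0, 0], [-1, 0, 1]] has det V = -1, so V^{-1} = adj(V)/det V = [[0, 1, 0], [1, 1, 1], [0, 1, 1]].
Modal coordinates z(0) = V^{-1} x(0): 0·3 + 1·1 + 0·(-2) = 1; 1·3 + 1·1 + 1·(-2) = 2; 0·3 + 1·1 + 1·(-2) = -1; so z(0) = [1, 2, -1]^T.
x_3(t) = Σ_i (v_i)_3 · z_i(0) · e^{λ_i t} (row 3 of V times the modal terms).
x_3(1.0) = (-1)·1·e^{-5·1.0} + 0·2·e^{-2·1.0} + 1·(-1)·e^{-1·1.0} = (-1)·0.006738 + 0·0.135335 + (-1)·0.367879 = -0.3746.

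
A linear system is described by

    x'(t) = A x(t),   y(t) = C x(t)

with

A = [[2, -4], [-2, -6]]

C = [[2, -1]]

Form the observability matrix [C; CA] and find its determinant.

CA = [[6, -2]]
Observability matrix O = [C; CA] = [[2, -1], [6, -2]]
det(O) = 2·(-2) - (-1)·6 = -4 - (-6) = 2
Since det(O) ≠ 0, rank(O) = 2 and the system is completely observable.

2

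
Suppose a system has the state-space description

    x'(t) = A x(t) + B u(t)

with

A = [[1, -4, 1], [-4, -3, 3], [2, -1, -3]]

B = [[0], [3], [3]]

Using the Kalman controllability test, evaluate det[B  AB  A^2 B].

1242

AB = [[-9], [0], [-12]]
A^2B = [[-21], [0], [18]]
Controllability matrix C = [B  AB  A^2B] = [[0, -9, -21], [3, 0, 0], [3, -12, 18]]
Expanding along the first row, det(C) = 0·(0·18 - 0·(-12)) - (-9)·(3·18 - 0·3) + (-21)·(3·(-12) - 0·3) = 0·0 - (-9)·54 + (-21)·(-36) = 1242
Since det(C) ≠ 0, rank(C) = 3 and the system is completely controllable.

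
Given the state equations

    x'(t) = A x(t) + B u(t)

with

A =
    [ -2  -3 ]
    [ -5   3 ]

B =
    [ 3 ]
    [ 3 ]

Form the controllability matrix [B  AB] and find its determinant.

AB = [[-15], [-6]]
Controllability matrix C = [B  AB] = [[3, -15], [3, -6]]
det(C) = 3·(-6) - (-15)·3 = -18 - (-45) = 27
Since det(C) ≠ 0, rank(C) = 2 and the system is completely controllable.

27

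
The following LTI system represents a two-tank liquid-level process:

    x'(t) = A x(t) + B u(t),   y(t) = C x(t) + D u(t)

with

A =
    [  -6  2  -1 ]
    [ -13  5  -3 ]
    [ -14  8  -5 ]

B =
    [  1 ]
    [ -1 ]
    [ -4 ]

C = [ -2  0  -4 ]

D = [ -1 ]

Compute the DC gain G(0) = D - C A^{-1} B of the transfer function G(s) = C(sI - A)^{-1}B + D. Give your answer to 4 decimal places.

G(0) = C(-A)^{-1}B + D = -C A^{-1} B + D.
det A = -6, so A^{-1} = (1/-6)·adj(A) = [[1/6, -1/3, 1/6], [23/6, -8/3, 5/6], [17/3, -10/3, 2/3]]
A^{-1} B = [-1/6, 19/6, 19/3]^T
C A^{-1} B = -25
G(0) = D - C A^{-1} B = -1 - (-25) = 24

24.0000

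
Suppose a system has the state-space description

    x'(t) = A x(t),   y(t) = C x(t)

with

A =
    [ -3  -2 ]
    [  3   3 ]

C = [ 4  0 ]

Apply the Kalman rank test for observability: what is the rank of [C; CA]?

CA = [[-12, -8]]
Observability matrix O = [C; CA] = [[4, 0], [-12, -8]]
det(O) = 4·(-8) - 0·(-12) = -32 - 0 = -32 ≠ 0, so rank(O) = 2.
rank(O) = 2 = n, so the pair (A, C) is completely observable.

2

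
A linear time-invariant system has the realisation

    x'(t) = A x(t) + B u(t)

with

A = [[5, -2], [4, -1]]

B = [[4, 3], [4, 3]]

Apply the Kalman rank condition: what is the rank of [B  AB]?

AB = [[12, 9], [12, 9]]
Controllability matrix C = [B  AB] = [[4, 3, 12, 9], [4, 3, 12, 9]]
Every column of C is a scalar multiple of column 1 = [4, 4] (multipliers 1, 3/4, 3, 9/4), so the columns span a one-dimensional space.
C ≠ 0, hence rank(C) = 1.
rank(C) = 1 < n = 2, so the pair (A, B) is not completely controllable.

1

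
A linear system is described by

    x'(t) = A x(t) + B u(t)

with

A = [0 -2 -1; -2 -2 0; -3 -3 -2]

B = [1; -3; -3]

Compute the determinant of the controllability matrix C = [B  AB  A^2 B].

-459

AB = [[9], [4], [12]]
A^2B = [[-20], [-26], [-63]]
Controllability matrix C = [B  AB  A^2B] = [[1, 9, -20], [-3, 4, -26], [-3, 12, -63]]
Expanding along the first row, det(C) = 1·(4·(-63) - (-26)·12) - 9·((-3)·(-63) - (-26)·(-3)) + (-20)·((-3)·12 - 4·(-3)) = 1·60 - 9·111 + (-20)·(-24) = -459
Since det(C) ≠ 0, rank(C) = 3 and the system is completely controllable.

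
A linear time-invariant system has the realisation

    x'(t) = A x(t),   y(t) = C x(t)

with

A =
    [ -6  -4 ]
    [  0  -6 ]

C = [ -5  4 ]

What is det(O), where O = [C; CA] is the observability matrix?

CA = [[30, -4]]
Observability matrix O = [C; CA] = [[-5, 4], [30, -4]]
det(O) = (-5)·(-4) - 4·30 = 20 - 120 = -100
Since det(O) ≠ 0, rank(O) = 2 and the system is completely observable.

-100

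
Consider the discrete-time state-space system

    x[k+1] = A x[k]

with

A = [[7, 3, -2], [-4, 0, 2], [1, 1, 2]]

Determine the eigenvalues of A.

det(zI - A) = z^3 - (tr A)z^2 + (M11 + M22 + M33)z - det A, where Mii is the 2×2 principal minor of A obtained by deleting row i and column i.
tr A = 7 + 0 + 2 = 9; M11 = 0·2 - 2·1 = 0 - 2 = -2; M22 = 7·2 - (-2)·1 = 14 - (-2) = 16; M33 = 7·0 - 3·(-4) = 0 - (-12) = 12; sum of minors = 26.
det A = 7·(0·2 - 2·1) - 3·((-4)·2 - 2·1) + (-2)·((-4)·1 - 0·1) = 7·(-2) - 3·(-10) + (-2)·(-4) = 24.
So p(z) = det(zI - A) = z^3 - 9z^2 + 26z - 24.
Rational-root test: any integer root divides -24. Testing small divisors, z = 2 works: p(2) = 8 + (-36) + 52 + (-24) = 0, so (z - 2) is a factor.
Dividing, p(z) = (z - 2)(z^2 - 7z + 12).
Factor z^2 - 7z + 12: two numbers with sum 7 and product 12 are 4 and 3, so z^2 - 7z + 12 = (z - 4)(z - 3).
Hence p(z) = (z - 4) (z - 3) (z - 2), with roots 2, 3, 4.

2, 3, 4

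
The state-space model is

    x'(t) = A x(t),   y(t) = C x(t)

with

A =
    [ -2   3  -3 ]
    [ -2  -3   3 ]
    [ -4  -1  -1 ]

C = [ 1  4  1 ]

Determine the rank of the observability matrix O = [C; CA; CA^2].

3

CA = [[-14, -10, 8]]
CA^2 = [[16, -20, 4]]
Observability matrix O = [C; CA; CA^2] = [[1, 4, 1], [-14, -10, 8], [16, -20, 4]]
det(O) = 1·((-10)·4 - 8·(-20)) - 4·((-14)·4 - 8·16) + 1·((-14)·(-20) - (-10)·16) = 1·120 - 4·(-184) + 1·440 = 1296 ≠ 0, so rank(O) = 3.
rank(O) = 3 = n, so the pair (A, C) is completely observable.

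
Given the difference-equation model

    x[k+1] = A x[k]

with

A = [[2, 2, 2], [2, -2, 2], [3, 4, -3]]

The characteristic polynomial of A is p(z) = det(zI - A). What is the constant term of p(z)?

Expand det(zI - A) for the 3×3 matrix.
p(z) = z^3 + 3z^2 - 22z - 48.
(Check: constant term = det(-A) = (-1)^3 det A = -48; coefficient of z^2 = -tr A = 3.)
The constant term is -48.

-48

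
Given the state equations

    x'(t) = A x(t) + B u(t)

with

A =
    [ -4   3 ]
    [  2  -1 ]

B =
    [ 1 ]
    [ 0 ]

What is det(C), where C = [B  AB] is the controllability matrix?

2

AB = [[-4], [2]]
Controllability matrix C = [B  AB] = [[1, -4], [0, 2]]
det(C) = 1·2 - (-4)·0 = 2 - 0 = 2
Since det(C) ≠ 0, rank(C) = 2 and the system is completely controllable.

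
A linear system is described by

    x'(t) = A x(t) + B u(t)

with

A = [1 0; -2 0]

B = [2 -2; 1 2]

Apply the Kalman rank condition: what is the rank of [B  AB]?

2

AB = [[2, -2], [-4, 4]]
Controllability matrix C = [B  AB] = [[2, -2, 2, -2], [1, 2, -4, 4]]
Take the 2×2 submatrix of C formed by columns 1, 2: [[2, -2], [1, 2]]. Its determinant is 2·2 - (-2)·1 = 4 - (-2) = 6 ≠ 0.
So rank(C) ≥ 2; since C has 2 rows, rank(C) = 2.
rank(C) = 2 = n, so the pair (A, B) is completely controllable.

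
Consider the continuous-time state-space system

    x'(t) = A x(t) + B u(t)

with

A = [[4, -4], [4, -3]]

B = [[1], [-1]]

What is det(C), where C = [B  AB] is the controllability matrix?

AB = [[8], [7]]
Controllability matrix C = [B  AB] = [[1, 8], [-1, 7]]
det(C) = 1·7 - 8·(-1) = 7 - (-8) = 15
Since det(C) ≠ 0, rank(C) = 2 and the system is completely controllable.

15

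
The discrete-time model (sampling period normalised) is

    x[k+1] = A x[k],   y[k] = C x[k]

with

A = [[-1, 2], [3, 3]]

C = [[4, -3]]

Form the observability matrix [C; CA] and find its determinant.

-43

CA = [[-13, -1]]
Observability matrix O = [C; CA] = [[4, -3], [-13, -1]]
det(O) = 4·(-1) - (-3)·(-13) = -4 - 39 = -43
Since det(O) ≠ 0, rank(O) = 2 and the system is completely observable.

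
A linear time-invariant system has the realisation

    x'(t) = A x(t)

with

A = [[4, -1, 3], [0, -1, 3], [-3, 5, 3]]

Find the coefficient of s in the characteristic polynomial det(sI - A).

-1

Expand det(sI - A) for the 3×3 matrix.
p(s) = s^3 - 6s^2 - s + 72.
(Check: constant term = det(-A) = (-1)^3 det A = 72; coefficient of s^2 = -tr A = -6.)
The coefficient of s is -1.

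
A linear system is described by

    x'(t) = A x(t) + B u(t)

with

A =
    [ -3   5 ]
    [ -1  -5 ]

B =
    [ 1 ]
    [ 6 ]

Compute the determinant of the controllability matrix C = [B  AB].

-193

AB = [[27], [-31]]
Controllability matrix C = [B  AB] = [[1, 27], [6, -31]]
det(C) = 1·(-31) - 27·6 = -31 - 162 = -193
Since det(C) ≠ 0, rank(C) = 2 and the system is completely controllable.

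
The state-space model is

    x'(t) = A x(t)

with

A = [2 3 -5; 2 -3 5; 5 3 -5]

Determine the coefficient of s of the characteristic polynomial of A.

3

Expand det(sI - A) for the 3×3 matrix.
p(s) = s^3 + 6s^2 + 3s.
(Check: constant term = det(-A) = (-1)^3 det A = 0; coefficient of s^2 = -tr A = 6.)
The coefficient of s is 3.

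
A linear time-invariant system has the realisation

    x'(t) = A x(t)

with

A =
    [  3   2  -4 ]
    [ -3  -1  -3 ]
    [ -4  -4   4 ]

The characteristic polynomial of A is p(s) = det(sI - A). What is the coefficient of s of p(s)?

Expand det(sI - A) for the 3×3 matrix.
p(s) = s^3 - 6s^2 - 17s + 32.
(Check: constant term = det(-A) = (-1)^3 det A = 32; coefficient of s^2 = -tr A = -6.)
The coefficient of s is -17.

-17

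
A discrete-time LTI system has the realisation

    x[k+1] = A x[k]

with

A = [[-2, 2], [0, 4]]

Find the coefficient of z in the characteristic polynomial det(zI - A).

For a 2×2 matrix, det(zI - A) = z^2 - (tr A)z + det A.
tr A = 2, det A = -8.
So p(z) = z^2 - 2z - 8.
The coefficient of z is -2.

-2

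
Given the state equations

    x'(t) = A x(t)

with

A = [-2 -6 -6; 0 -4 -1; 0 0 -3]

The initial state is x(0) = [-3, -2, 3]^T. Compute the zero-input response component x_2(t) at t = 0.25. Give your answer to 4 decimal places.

det(sI - A) = s^3 - (tr A)s^2 + (M11 + M22 + M33)s - det A, where Mii is the 2×2 principal minor of A obtained by deleting row i and column i.
tr A = (-2) + (-4) + (-3) = -9; M11 = (-4)·(-3) - (-1)·0 = 12 - 0 = 12; M22 = (-2)·(-3) - (-6)·0 = 6 - 0 = 6; M33 = (-2)·(-4) - (-6)·0 = 8 - 0 = 8; sum of minors = 26.
det A = (-2)·((-4)·(-3) - (-1)·0) - (-6)·(0·(-3) - (-1)·0) + (-6)·(0·0 - (-4)·0) = (-2)·12 - (-6)·0 + (-6)·0 = -24.
So p(s) = det(sI - A) = s^3 + 9s^2 + 26s + 24.
Rational-root test: any integer root divides 24. Testing small divisors, s = -2 works: p(-2) = -8 + 36 + (-52) + 24 = 0, so (s + 2) is a factor.
Dividing, p(s) = (s + 2)(s^2 + 7s + 12).
Factor s^2 + 7s + 12: two numbers with sum -7 and product 12 are -3 and -4, so s^2 + 7s + 12 = (s + 3)(s + 4).
Hence p(s) = (s + 2) (s + 3) (s + 4), with roots -4, -3, -2.
The eigenvalues -4, -3, -2 are distinct and real, so A is diagonalisable and x(t) = e^{At} x(0) = V diag(e^{λ_i t}) V^{-1} x(0), where the columns of V are the eigenvectors.
λ = -4: A - (-4)I = [[2, -6, -6], [0, 0, -1], [0, 0, 1]]. v must be orthogonal to every row; (row 1) × (row 2) = [6, 2, 0], so take v_1 = [-3, -1, 0]^T.
λ = -3: A - (-3)I = [[1, -6, -6], [0, -1, -1], [0, 0, 0]]. v must be orthogonal to every row; (row 1) × (row 2) = [0, 1, -1], so take v_2 = [0, -1, 1]^T.
λ = -2: A - (-2)I = [[0, -6, -6], [0, -2, -1], [0, 0, -1]]. v must be orthogonal to every row; (row 1) × (row 2) = [-6, 0, 0], so take v_3 = [1, 0, 0]^T.
V = [v_1 v_2 v_3] = [[-3, 0, 1], [-1, -1, 0], [0, 1, 0]] has det V = -1, so V^{-1} = adj(V)/det V = [[0, -1, -1], [0, 0, 1], [1, -3, -3]].
Modal coordinates z(0) = V^{-1} x(0): 0·(-3) + (-1)·(-2) + (-1)·3 = -1; 0·(-3) + 0·(-2) + 1·3 = 3; 1·(-3) + (-3)·(-2) + (-3)·3 = -6; so z(0) = [-1, 3, -6]^T.
x_2(t) = Σ_i (v_i)_2 · z_i(0) · e^{λ_i t} (row 2 of V times the modal terms).
x_2(0.25) = (-1)·(-1)·e^{-4·0.25} + (-1)·3·e^{-3·0.25} + 0·(-6)·e^{-2·0.25} = 1·0.367879 + (-3)·0.472367 + 0·0.606531 = -1.0492.

-1.0492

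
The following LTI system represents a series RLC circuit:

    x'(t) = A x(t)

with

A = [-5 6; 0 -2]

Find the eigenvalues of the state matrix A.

det(sI - A) = s^2 - (tr A)s + det A, with tr A = (-5) + (-2) = -7 and det A = (-5)·(-2) - 6·0 = 10 - 0 = 10.
So p(s) = det(sI - A) = s^2 + 7s + 10.
Factor s^2 + 7s + 10: two numbers with sum -7 and product 10 are -2 and -5, so s^2 + 7s + 10 = (s + 2)(s + 5).
Hence p(s) = (s + 2) (s + 5), with roots -5, -2.
All eigenvalues have negative real part, so the system is asymptotically stable.

-5, -2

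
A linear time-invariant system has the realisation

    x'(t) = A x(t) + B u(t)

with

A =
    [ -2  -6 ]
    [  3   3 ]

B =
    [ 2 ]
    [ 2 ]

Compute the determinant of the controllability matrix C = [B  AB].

56

AB = [[-16], [12]]
Controllability matrix C = [B  AB] = [[2, -16], [2, 12]]
det(C) = 2·12 - (-16)·2 = 24 - (-32) = 56
Since det(C) ≠ 0, rank(C) = 2 and the system is completely controllable.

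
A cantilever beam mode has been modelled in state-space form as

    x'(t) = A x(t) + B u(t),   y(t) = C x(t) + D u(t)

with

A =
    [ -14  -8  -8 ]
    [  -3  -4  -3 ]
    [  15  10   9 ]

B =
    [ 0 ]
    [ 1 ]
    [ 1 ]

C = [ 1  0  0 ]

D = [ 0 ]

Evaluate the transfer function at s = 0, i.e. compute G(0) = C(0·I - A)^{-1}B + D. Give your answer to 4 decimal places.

-1.3333

G(0) = C(-A)^{-1}B + D = -C A^{-1} B + D.
det A = -12, so A^{-1} = (1/-12)·adj(A) = [[1/2, 2/3, 2/3], [3/2, 1/2, 3/2], [-5/2, -5/3, -8/3]]
A^{-1} B = [4/3, 2, -13/3]^T
C A^{-1} B = 4/3
G(0) = D - C A^{-1} B = 0 - (4/3) = -4/3 ≈ -1.3333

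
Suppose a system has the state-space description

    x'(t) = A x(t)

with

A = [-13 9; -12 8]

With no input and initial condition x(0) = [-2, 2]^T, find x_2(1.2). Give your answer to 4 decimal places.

4.7039

det(sI - A) = s^2 - (tr A)s + det A, with tr A = (-13) + 8 = -5 and det A = (-13)·8 - 9·(-12) = -104 - (-108) = 4.
So p(s) = det(sI - A) = s^2 + 5s + 4.
Factor s^2 + 5s + 4: two numbers with sum -5 and product 4 are -1 and -4, so s^2 + 5s + 4 = (s + 1)(s + 4).
Hence p(s) = (s + 1) (s + 4), with roots -4, -1.
The eigenvalues -4, -1 are distinct and real, so A is diagonalisable and x(t) = e^{At} x(0) = V diag(e^{λ_i t}) V^{-1} x(0), where the columns of V are the eigenvectors.
λ = -4: A - (-4)I = [[-9, 9], [-12, 12]]. Row 1 gives (-9)·v1 + 9·v2 = 0, so take v_1 = [-1, -1]^T.
λ = -1: A - (-1)I = [[-12, 9], [-12, 9]]. Row 1 gives (-12)·v1 + 9·v2 = 0, so take v_2 = [-3, -4]^T.
V = [v_1 v_2] = [[-1, -3], [-1, -4]] has det V = 1, so V^{-1} = adj(V)/det V = [[-4, 3], [1, -1]].
Modal coordinates z(0) = V^{-1} x(0): (-4)·(-2) + 3·2 = 14; 1·(-2) + (-1)·2 = -4; so z(0) = [14, -4]^T.
x_2(t) = Σ_i (v_i)_2 · z_i(0) · e^{λ_i t} (row 2 of V times the modal terms).
x_2(1.2) = (-1)·14·e^{-4·1.2} + (-4)·(-4)·e^{-1·1.2} = (-14)·0.008230 + 16·0.301194 = 4.7039.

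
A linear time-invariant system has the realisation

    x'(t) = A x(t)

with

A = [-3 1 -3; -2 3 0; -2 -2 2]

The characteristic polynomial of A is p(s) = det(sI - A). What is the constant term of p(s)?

44

Expand det(sI - A) for the 3×3 matrix.
p(s) = s^3 - 2s^2 - 13s + 44.
(Check: constant term = det(-A) = (-1)^3 det A = 44; coefficient of s^2 = -tr A = -2.)
The constant term is 44.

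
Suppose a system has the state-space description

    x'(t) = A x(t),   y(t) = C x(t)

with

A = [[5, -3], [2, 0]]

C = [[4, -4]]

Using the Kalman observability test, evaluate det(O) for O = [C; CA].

CA = [[12, -12]]
Observability matrix O = [C; CA] = [[4, -4], [12, -12]]
det(O) = 4·(-12) - (-4)·12 = -48 - (-48) = 0
Since det(O) = 0, rank(O) < 2 and the system is not completely observable.

0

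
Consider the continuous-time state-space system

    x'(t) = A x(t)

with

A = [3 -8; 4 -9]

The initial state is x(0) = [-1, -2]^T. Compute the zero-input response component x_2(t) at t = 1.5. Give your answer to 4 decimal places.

det(sI - A) = s^2 - (tr A)s + det A, with tr A = 3 + (-9) = -6 and det A = 3·(-9) - (-8)·4 = -27 - (-32) = 5.
So p(s) = det(sI - A) = s^2 + 6s + 5.
Factor s^2 + 6s + 5: two numbers with sum -6 and product 5 are -1 and -5, so s^2 + 6s + 5 = (s + 1)(s + 5).
Hence p(s) = (s + 1) (s + 5), with roots -5, -1.
The eigenvalues -5, -1 are distinct and real, so A is diagonalisable and x(t) = e^{At} x(0) = V diag(e^{λ_i t}) V^{-1} x(0), where the columns of V are the eigenvectors.
λ = -5: A - (-5)I = [[8, -8], [4, -4]]. Row 1 gives 8·v1 + (-8)·v2 = 0, so take v_1 = [-1, -1]^T.
λ = -1: A - (-1)I = [[4, -8], [4, -8]]. Row 1 gives 4·v1 + (-8)·v2 = 0, so take v_2 = [2, 1]^T.
V = [v_1 v_2] = [[-1, 2], [-1, 1]] has det V = 1, so V^{-1} = adj(V)/det V = [[1, -2], [1, -1]].
Modal coordinates z(0) = V^{-1} x(0): 1·(-1) + (-2)·(-2) = 3; 1·(-1) + (-1)·(-2) = 1; so z(0) = [3, 1]^T.
x_2(t) = Σ_i (v_i)_2 · z_i(0) · e^{λ_i t} (row 2 of V times the modal terms).
x_2(1.5) = (-1)·3·e^{-5·1.5} + 1·1·e^{-1·1.5} = (-3)·0.000553 + 1·0.223130 = 0.2215.

0.2215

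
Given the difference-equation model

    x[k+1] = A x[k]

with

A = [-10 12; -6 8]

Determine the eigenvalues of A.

-4, 2

det(zI - A) = z^2 - (tr A)z + det A, with tr A = (-10) + 8 = -2 and det A = (-10)·8 - 12·(-6) = -80 - (-72) = -8.
So p(z) = det(zI - A) = z^2 + 2z - 8.
Factor z^2 + 2z - 8: two numbers with sum -2 and product -8 are 2 and -4, so z^2 + 2z - 8 = (z - 2)(z + 4).
Hence p(z) = (z - 2) (z + 4), with roots -4, 2.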